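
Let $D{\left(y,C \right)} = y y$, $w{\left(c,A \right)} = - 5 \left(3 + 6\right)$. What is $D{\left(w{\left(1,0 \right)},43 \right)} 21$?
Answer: $42525$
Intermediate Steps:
$w{\left(c,A \right)} = -45$ ($w{\left(c,A \right)} = \left(-5\right) 9 = -45$)
$D{\left(y,C \right)} = y^{2}$
$D{\left(w{\left(1,0 \right)},43 \right)} 21 = \left(-45\right)^{2} \cdot 21 = 2025 \cdot 21 = 42525$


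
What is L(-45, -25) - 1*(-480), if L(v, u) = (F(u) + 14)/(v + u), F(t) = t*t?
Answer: 32961/70 ≈ 470.87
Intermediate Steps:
F(t) = t**2
L(v, u) = (14 + u**2)/(u + v) (L(v, u) = (u**2 + 14)/(v + u) = (14 + u**2)/(u + v))
L(-45, -25) - 1*(-480) = (14 + (-25)**2)/(-25 - 45) - 1*(-480) = (14 + 625)/(-70) + 480 = -1/70*639 + 480 = -639/70 + 480 = 32961/70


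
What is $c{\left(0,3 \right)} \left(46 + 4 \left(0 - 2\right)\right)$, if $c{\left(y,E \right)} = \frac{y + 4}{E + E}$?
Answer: $\frac{76}{3} \approx 25.333$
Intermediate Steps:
$c{\left(y,E \right)} = \frac{4 + y}{2 E}$
$c{\left(0,3 \right)} \left(46 + 4 \left(0 - 2\right)\right) = \frac{4 + 0}{2 \cdot 3} \left(46 + 4 \left(0 - 2\right)\right) = \frac{1}{2} \cdot \frac{1}{3} \cdot 4 \left(46 + 4 \left(-2\right)\right) = \frac{2 \left(46 - 8\right)}{3} = \frac{2}{3} \cdot 38 = \frac{76}{3}$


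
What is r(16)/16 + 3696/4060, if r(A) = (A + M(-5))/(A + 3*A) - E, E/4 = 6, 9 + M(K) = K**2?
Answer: -2591/4640 ≈ -0.55840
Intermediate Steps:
M(K) = -9 + K**2
E = 24 (E = 4*6 = 24)
r(A) = -24 + (16 + A)/(4*A) (r(A) = (A + (-9 + (-5)**2))/(A + 3*A) - 1*24 = (A + (-9 + 25))/((4*A)) - 24 = (A + 16)*(1/(4*A)) - 24 = (16 + A)*(1/(4*A)) - 24 = (16 + A)/(4*A) - 24 = -24 + (16 + A)/(4*A))
r(16)/16 + 3696/4060 = (-95/4 + 4/16)/16 + 3696/4060 = (-95/4 + 4*(1/16))*(1/16) + 3696*(1/4060) = (-95/4 + 1/4)*(1/16) + 132/145 = -47/2*1/16 + 132/145 = -47/32 + 132/145 = -2591/4640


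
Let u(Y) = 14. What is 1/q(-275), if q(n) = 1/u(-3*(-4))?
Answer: 14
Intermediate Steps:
q(n) = 1/14
1/q(-275) = 1/(1/14) = 14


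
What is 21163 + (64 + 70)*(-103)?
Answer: 7361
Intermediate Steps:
21163 + (64 + 70)*(-103) = 21163 + 134*(-103) = 21163 - 13802 = 7361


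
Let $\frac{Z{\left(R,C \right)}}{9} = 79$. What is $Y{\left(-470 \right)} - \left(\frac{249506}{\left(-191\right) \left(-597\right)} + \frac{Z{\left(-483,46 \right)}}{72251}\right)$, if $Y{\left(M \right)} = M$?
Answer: $- \frac{3890233576393}{8238564777} \approx -472.2$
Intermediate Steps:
$Z{\left(R,C \right)} = 711$ ($Z{\left(R,C \right)} = 9 \cdot 79 = 711$)
$Y{\left(-470 \right)} - \left(\frac{249506}{\left(-191\right) \left(-597\right)} + \frac{Z{\left(-483,46 \right)}}{72251}\right) = -470 - \left(\frac{249506}{\left(-191\right) \left(-597\right)} + \frac{711}{72251}\right) = -470 - \left(\frac{249506}{114027} + 711 \cdot \frac{1}{72251}\right) = -470 - \left(249506 \cdot \frac{1}{114027} + \frac{711}{72251}\right) = -470 - \left(\frac{249506}{114027} + \frac{711}{72251}\right) = -470 - \frac{18108131203}{8238564777} = - \frac{3890233576393}{8238564777}$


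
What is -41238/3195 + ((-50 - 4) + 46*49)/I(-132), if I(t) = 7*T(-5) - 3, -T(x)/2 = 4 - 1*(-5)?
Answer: -1372078/45795 ≈ -29.961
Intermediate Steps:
T(x) = -18 (T(x) = -2*(4 - 1*(-5)) = -2*(4 + 5) = -2*9 = -18)
I(t) = -129 (I(t) = 7*(-18) - 3 = -126 - 3 = -129)
-41238/3195 + ((-50 - 4) + 46*49)/I(-132) = -41238/3195 + ((-50 - 4) + 46*49)/(-129) = -41238*1/3195 + (-54 + 2254)*(-1/129) = -4582/355 + 2200*(-1/129) = -4582/355 - 2200/129 = -1372078/45795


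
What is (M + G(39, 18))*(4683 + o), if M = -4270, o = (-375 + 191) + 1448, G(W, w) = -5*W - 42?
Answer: -26803129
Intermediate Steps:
G(W, w) = -42 - 5*W
o = 1264 (o = -184 + 1448 = 1264)
(M + G(39, 18))*(4683 + o) = (-4270 + (-42 - 5*39))*(4683 + 1264) = (-4270 + (-42 - 195))*5947 = (-4270 - 237)*5947 = -4507*5947 = -26803129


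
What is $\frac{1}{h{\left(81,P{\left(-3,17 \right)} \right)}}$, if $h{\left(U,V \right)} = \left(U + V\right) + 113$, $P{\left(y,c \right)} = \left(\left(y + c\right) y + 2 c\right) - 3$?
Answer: $\frac{1}{183} \approx 0.0054645$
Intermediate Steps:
$P{\left(y,c \right)} = -3 + 2 c + y \left(c + y\right)$ ($P{\left(y,c \right)} = \left(\left(c + y\right) y + 2 c\right) - 3 = \left(y \left(c + y\right) + 2 c\right) - 3 = \left(2 c + y \left(c + y\right)\right) - 3 = -3 + 2 c + y \left(c + y\right)$)
$h{\left(U,V \right)} = 113 + U + V$
$\frac{1}{h{\left(81,P{\left(-3,17 \right)} \right)}} = \frac{1}{113 + 81 + \left(-3 + \left(-3\right)^{2} + 2 \cdot 17 + 17 \left(-3\right)\right)} = \frac{1}{113 + 81 + \left(-3 + 9 + 34 - 51\right)} = \frac{1}{113 + 81 - 11} = \frac{1}{183}$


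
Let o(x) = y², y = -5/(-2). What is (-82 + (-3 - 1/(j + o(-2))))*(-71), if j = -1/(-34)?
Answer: 2581773/427 ≈ 6046.3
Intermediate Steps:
y = 5/2 (y = -5*(-½) = 5/2 ≈ 2.5000)
j = 1/34 (j = -1*(-1/34) = 1/34 ≈ 0.029412)
o(x) = 25/4 (o(x) = (5/2)² = 25/4)
(-82 + (-3 - 1/(j + o(-2))))*(-71) = (-82 + (-3 - 1/(1/34 + 25/4)))*(-71) = (-82 + (-3 - 1/427/68))*(-71) = (-82 + (-3 - 1*68/427))*(-71) = (-82 + (-3 - 68/427))*(-71) = (-82 - 1349/427)*(-71) = -36363/427*(-71) = 2581773/427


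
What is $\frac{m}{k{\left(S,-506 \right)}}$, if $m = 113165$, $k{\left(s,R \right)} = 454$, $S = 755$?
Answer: $\frac{113165}{454} \approx 249.26$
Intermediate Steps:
$\frac{m}{k{\left(S,-506 \right)}} = \frac{113165}{454}$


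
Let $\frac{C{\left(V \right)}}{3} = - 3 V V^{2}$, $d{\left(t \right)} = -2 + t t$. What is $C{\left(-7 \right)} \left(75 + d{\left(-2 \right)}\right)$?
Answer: $237699$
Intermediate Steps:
$d{\left(t \right)} = -2 + t^{2}$
$C{\left(V \right)} = - 9 V^{3}$ ($C{\left(V \right)} = 3 - 3 V V^{2} = 3 \left(- 3 V^{3}\right) = - 9 V^{3}$)
$C{\left(-7 \right)} \left(75 + d{\left(-2 \right)}\right) = - 9 \left(-7\right)^{3} \left(75 - \left(2 - \left(-2\right)^{2}\right)\right) = \left(-9\right) \left(-343\right) \left(75 + \left(-2 + 4\right)\right) = 3087 \left(75 + 2\right) = 3087 \cdot 77 = 237699$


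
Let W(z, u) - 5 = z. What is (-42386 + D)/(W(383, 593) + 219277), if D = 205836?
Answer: 32690/43933 ≈ 0.74409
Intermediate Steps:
W(z, u) = 5 + z
(-42386 + D)/(W(383, 593) + 219277) = (-42386 + 205836)/((5 + 383) + 219277) = 163450/(388 + 219277) = 163450/219665 = 163450*(1/219665) = 32690/43933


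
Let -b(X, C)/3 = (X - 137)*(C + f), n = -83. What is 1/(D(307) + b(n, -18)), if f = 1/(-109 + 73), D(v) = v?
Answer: -3/34774 ≈ -8.6271e-5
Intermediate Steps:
f = -1/36 (f = 1/(-36) = -1/36 ≈ -0.027778)
b(X, C) = -3*(-137 + X)*(-1/36 + C) (b(X, C) = -3*(X - 137)*(C - 1/36) = -3*(-137 + X)*(-1/36 + C))
1/(D(307) + b(n, -18)) = 1/(307 + (-137/12 + 411*(-18) + (1/12)*(-83) - 3*(-18)*(-83))) = 1/(307 + (-137/12 - 7398 - 83/12 - 4482)) = 1/(307 - 35695/3) = 1/(-34774/3) = -3/34774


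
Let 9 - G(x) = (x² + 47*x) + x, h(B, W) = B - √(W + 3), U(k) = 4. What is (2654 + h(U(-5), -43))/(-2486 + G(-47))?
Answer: -443/405 + I*√10/1215 ≈ -1.0938 + 0.0026027*I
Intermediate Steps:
h(B, W) = B - √(3 + W)
G(x) = 9 - x² - 48*x (G(x) = 9 - ((x² + 47*x) + x) = 9 - (x² + 48*x) = 9 + (-x² - 48*x) = 9 - x² - 48*x)
(2654 + h(U(-5), -43))/(-2486 + G(-47)) = (2654 + (4 - √(3 - 43)))/(-2486 + (9 - 1*(-47)² - 48*(-47))) = (2654 + (4 - √(-40)))/(-2486 + (9 - 1*2209 + 2256)) = (2654 + (4 - 2*I*√10))/(-2486 + (9 - 2209 + 2256)) = (2654 + (4 - 2*I*√10))/(-2486 + 56) = (2658 - 2*I*√10)/(-2430) = (2658 - 2*I*√10)*(-1/2430) = -443/405 + I*√10/1215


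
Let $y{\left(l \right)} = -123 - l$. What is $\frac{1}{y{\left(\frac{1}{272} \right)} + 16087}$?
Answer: $\frac{272}{4342207} \approx 6.2641 \cdot 10^{-5}$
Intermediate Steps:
$\frac{1}{y{\left(\frac{1}{272} \right)} + 16087} = \frac{1}{\left(-123 - \frac{1}{272}\right) + 16087} = \frac{1}{- \frac{33457}{272} + 16087} = \frac{1}{\frac{4342207}{272}} = \frac{272}{4342207}$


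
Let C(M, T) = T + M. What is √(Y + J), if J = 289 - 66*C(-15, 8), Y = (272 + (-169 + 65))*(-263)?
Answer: 13*I*√257 ≈ 208.41*I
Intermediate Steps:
C(M, T) = M + T
Y = -44184 (Y = (272 - 104)*(-263) = 168*(-263) = -44184)
J = 751 (J = 289 - 66*(-15 + 8) = 289 - 66*(-7) = 289 + 462 = 751)
√(Y + J) = √(-44184 + 751) = √(-43433) = 13*I*√257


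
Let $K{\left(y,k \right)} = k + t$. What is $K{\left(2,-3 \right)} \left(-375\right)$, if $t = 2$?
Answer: $375$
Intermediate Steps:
$K{\left(y,k \right)} = 2 + k$ ($K{\left(y,k \right)} = k + 2 = 2 + k$)
$K{\left(2,-3 \right)} \left(-375\right) = \left(2 - 3\right) \left(-375\right) = \left(-1\right) \left(-375\right) = 375$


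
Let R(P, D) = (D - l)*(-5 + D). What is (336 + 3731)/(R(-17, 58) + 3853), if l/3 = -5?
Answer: 4067/7722 ≈ 0.52668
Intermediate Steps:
l = -15 (l = 3*(-5) = -15)
R(P, D) = (-5 + D)*(15 + D) (R(P, D) = (D - 1*(-15))*(-5 + D) = (D + 15)*(-5 + D) = (15 + D)*(-5 + D) = (-5 + D)*(15 + D))
(336 + 3731)/(R(-17, 58) + 3853) = (336 + 3731)/((-75 + 58² + 10*58) + 3853) = 4067/((-75 + 3364 + 580) + 3853) = 4067/(3869 + 3853) = 4067/7722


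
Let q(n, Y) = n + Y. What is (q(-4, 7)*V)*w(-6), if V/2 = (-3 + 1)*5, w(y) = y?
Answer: 360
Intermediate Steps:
q(n, Y) = Y + n
V = -20 (V = 2*((-3 + 1)*5) = 2*(-2*5) = 2*(-10) = -20)
(q(-4, 7)*V)*w(-6) = ((7 - 4)*(-20))*(-6) = (3*(-20))*(-6) = -60*(-6) = 360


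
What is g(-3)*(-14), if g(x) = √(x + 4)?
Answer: -14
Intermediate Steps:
g(x) = √(4 + x)
g(-3)*(-14) = √(4 - 3)*(-14) = √1*(-14) = 1*(-14) = -14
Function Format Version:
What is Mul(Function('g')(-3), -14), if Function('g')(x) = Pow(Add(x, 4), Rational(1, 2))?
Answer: -14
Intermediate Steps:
Function('g')(x) = Pow(Add(4, x), Rational(1, 2))
Mul(Function('g')(-3), -14) = Mul(Pow(Add(4, -3), Rational(1, 2)), -14) = Mul(Pow(1, Rational(1, 2)), -14) = Mul(1, -14) = -14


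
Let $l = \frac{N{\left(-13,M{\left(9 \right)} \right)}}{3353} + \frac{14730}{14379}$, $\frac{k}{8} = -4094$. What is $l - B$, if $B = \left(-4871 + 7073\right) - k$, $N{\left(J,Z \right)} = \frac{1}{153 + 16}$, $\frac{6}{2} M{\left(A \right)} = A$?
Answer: $- \frac{94931827342291}{2715987001} \approx -34953.0$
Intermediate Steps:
$M{\left(A \right)} = \frac{A}{3}$
$k = -32752$ ($k = 8 \left(-4094\right) = -32752$)
$N{\left(J,Z \right)} = \frac{1}{169}$
$l = \frac{2782290663}{2715987001}$ ($l = \frac{1}{169 \cdot 3353} + \frac{14730}{14379} = \frac{1}{169} \cdot \frac{1}{3353} + 14730 \cdot \frac{1}{14379} = \frac{1}{566657} + \frac{4910}{4793} = \frac{2782290663}{2715987001} \approx 1.0244$)
$B = 34954$ ($B = \left(-4871 + 7073\right) - -32752 = 2202 + 32752 = 34954$)
$l - B = \frac{2782290663}{2715987001} - 34954 = - \frac{94931827342291}{2715987001}$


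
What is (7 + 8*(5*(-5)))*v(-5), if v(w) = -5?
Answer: 965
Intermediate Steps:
(7 + 8*(5*(-5)))*v(-5) = (7 + 8*(5*(-5)))*(-5) = (7 + 8*(-25))*(-5) = (7 - 200)*(-5) = -193*(-5) = 965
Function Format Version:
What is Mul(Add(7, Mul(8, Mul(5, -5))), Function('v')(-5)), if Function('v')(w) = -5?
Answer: 965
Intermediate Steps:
Mul(Add(7, Mul(8, Mul(5, -5))), Function('v')(-5)) = Mul(Add(7, Mul(8, Mul(5, -5))), -5) = Mul(Add(7, Mul(8, -25)), -5) = Mul(Add(7, -200), -5) = Mul(-193, -5) = 965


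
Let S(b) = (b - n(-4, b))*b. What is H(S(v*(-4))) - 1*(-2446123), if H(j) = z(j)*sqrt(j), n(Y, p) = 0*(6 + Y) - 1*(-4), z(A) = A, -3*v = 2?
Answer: 2446123 - 128*I*sqrt(2)/27 ≈ 2.4461e+6 - 6.7044*I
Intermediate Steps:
v = -2/3 (v = -1/3*2 = -2/3 ≈ -0.66667)
n(Y, p) = 4 (n(Y, p) = 0 + 4 = 4)
S(b) = b*(-4 + b) (S(b) = (b - 1*4)*b = (b - 4)*b = (-4 + b)*b = b*(-4 + b))
H(j) = j**(3/2) (H(j) = j*sqrt(j) = j**(3/2))
H(S(v*(-4))) - 1*(-2446123) = ((-2/3*(-4))*(-4 - 2/3*(-4)))**(3/2) - 1*(-2446123) = (8*(-4 + 8/3)/3)**(3/2) + 2446123 = ((8/3)*(-4/3))**(3/2) + 2446123 = (-32/9)**(3/2) + 2446123 = -128*I*sqrt(2)/27 + 2446123 = 2446123 - 128*I*sqrt(2)/27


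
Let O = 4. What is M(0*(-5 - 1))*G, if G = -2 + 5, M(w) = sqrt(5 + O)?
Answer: 9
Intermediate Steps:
M(w) = 3 (M(w) = sqrt(5 + 4) = sqrt(9) = 3)
G = 3
M(0*(-5 - 1))*G = 3*3 = 9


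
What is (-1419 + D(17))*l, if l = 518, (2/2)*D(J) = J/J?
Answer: -734524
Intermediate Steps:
D(J) = 1 (D(J) = J/J = 1)
(-1419 + D(17))*l = (-1419 + 1)*518 = -1418*518 = -734524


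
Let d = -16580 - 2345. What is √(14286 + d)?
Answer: I*√4639 ≈ 68.11*I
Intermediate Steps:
d = -18925
√(14286 + d) = √(14286 - 18925) = √(-4639) = I*√4639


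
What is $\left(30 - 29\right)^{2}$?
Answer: $1$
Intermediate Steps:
$\left(30 - 29\right)^{2} = 1^{2} = 1$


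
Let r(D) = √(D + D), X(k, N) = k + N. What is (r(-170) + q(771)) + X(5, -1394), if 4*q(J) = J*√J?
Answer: -1389 + 771*√771/4 + 2*I*√85 ≈ 3963.1 + 18.439*I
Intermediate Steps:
X(k, N) = N + k
q(J) = J^(3/2)/4 (q(J) = (J*√J)/4 = J^(3/2)/4)
r(D) = √2*√D (r(D) = √(2*D) = √2*√D)
(r(-170) + q(771)) + X(5, -1394) = (√2*√(-170) + 771^(3/2)/4) + (-1394 + 5) = (√2*(I*√170) + (771*√771)/4) - 1389 = (2*I*√85 + 771*√771/4) - 1389 = (771*√771/4 + 2*I*√85) - 1389 = -1389 + 771*√771/4 + 2*I*√85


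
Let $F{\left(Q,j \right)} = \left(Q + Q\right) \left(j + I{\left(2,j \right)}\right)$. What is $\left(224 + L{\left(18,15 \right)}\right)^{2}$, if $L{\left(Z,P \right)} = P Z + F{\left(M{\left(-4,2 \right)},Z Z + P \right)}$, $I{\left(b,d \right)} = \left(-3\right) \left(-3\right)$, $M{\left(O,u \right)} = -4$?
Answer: $5244100$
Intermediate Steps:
$I{\left(b,d \right)} = 9$
$F{\left(Q,j \right)} = 2 Q \left(9 + j\right)$ ($F{\left(Q,j \right)} = \left(Q + Q\right) \left(j + 9\right) = 2 Q \left(9 + j\right)$)
$L{\left(Z,P \right)} = -72 - 8 P - 8 Z^{2} + P Z$ ($L{\left(Z,P \right)} = P Z + 2 \left(-4\right) \left(9 + \left(Z Z + P\right)\right) = P Z + 2 \left(-4\right) \left(9 + \left(Z^{2} + P\right)\right) = P Z + 2 \left(-4\right) \left(9 + \left(P + Z^{2}\right)\right) = P Z + 2 \left(-4\right) \left(9 + P + Z^{2}\right) = P Z - \left(72 + 8 P + 8 Z^{2}\right) = -72 - 8 P - 8 Z^{2} + P Z$)
$\left(224 + L{\left(18,15 \right)}\right)^{2} = \left(224 - \left(-78 + 2592\right)\right)^{2} = \left(224 - 2514\right)^{2} = \left(-2290\right)^{2} = 5244100$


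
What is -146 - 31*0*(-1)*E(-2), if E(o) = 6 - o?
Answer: -146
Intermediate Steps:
-146 - 31*0*(-1)*E(-2) = -146 - 31*0*(-1)*(6 - 1*(-2)) = -146 - 0*(6 + 2) = -146 - 0*8 = -146 - 31*0 = -146 + 0 = -146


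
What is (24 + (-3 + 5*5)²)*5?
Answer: 2540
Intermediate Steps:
(24 + (-3 + 5*5)²)*5 = (24 + (-3 + 25)²)*5 = (24 + 22²)*5 = (24 + 484)*5 = 508*5 = 2540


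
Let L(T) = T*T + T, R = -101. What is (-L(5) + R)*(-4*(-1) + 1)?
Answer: -655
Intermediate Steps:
L(T) = T + T**2 (L(T) = T**2 + T = T + T**2)
(-L(5) + R)*(-4*(-1) + 1) = (-5*(1 + 5) - 101)*(-4*(-1) + 1) = (-5*6 - 101)*(4 + 1) = (-1*30 - 101)*5 = (-30 - 101)*5 = -131*5 = -655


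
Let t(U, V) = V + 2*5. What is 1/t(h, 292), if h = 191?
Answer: 1/302 ≈ 0.0033113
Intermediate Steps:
t(U, V) = 10 + V (t(U, V) = V + 10 = 10 + V)
1/t(h, 292) = 1/(10 + 292) = 1/302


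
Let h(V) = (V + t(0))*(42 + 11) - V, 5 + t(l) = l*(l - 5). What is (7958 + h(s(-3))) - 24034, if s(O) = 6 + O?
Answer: -16185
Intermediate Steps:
t(l) = -5 + l*(-5 + l) (t(l) = -5 + l*(l - 5) = -5 + l*(-5 + l))
h(V) = -265 + 52*V (h(V) = (V + (-5 + 0² - 5*0))*(42 + 11) - V = (V + (-5 + 0 + 0))*53 - V = (V - 5)*53 - V = (-5 + V)*53 - V = (-265 + 53*V) - V = -265 + 52*V)
(7958 + h(s(-3))) - 24034 = (7958 + (-265 + 52*(6 - 3))) - 24034 = (7958 + (-265 + 52*3)) - 24034 = (7958 + (-265 + 156)) - 24034 = (7958 - 109) - 24034 = 7849 - 24034 = -16185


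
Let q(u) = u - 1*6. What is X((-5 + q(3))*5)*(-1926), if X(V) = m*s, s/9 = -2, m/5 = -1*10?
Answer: -1733400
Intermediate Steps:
m = -50 (m = 5*(-1*10) = 5*(-10) = -50)
s = -18 (s = 9*(-2) = -18)
q(u) = -6 + u (q(u) = u - 6 = -6 + u)
X(V) = 900 (X(V) = -50*(-18) = 900)
X((-5 + q(3))*5)*(-1926) = 900*(-1926) = -1733400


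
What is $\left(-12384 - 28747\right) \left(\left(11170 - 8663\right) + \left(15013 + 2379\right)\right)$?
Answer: $-818465769$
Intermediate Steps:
$\left(-12384 - 28747\right) \left(\left(11170 - 8663\right) + \left(15013 + 2379\right)\right) = - 41131 \left(2507 + 17392\right) = \left(-41131\right) 19899 = -818465769$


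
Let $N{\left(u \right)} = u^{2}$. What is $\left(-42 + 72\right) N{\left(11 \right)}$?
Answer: $3630$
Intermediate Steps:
$\left(-42 + 72\right) N{\left(11 \right)} = \left(-42 + 72\right) 11^{2} = 30 \cdot 121 = 3630$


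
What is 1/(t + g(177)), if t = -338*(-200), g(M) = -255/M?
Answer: 59/3988315 ≈ 1.4793e-5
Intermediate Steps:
t = 67600
1/(t + g(177)) = 1/(67600 - 255/177) = 1/(67600 - 255*1/177) = 1/(67600 - 85/59) = 1/(3988315/59) = 59/3988315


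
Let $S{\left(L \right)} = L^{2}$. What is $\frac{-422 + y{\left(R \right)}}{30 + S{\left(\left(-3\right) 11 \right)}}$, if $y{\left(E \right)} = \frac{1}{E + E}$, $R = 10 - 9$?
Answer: $- \frac{281}{746} \approx -0.37668$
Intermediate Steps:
$R = 1$ ($R = 10 - 9 = 1$)
$y{\left(E \right)} = \frac{1}{2 E}$
$\frac{-422 + y{\left(R \right)}}{30 + S{\left(\left(-3\right) 11 \right)}} = \frac{-422 + \frac{1}{2 \cdot 1}}{30 + \left(\left(-3\right) 11\right)^{2}} = \frac{-422 + \frac{1}{2} \cdot 1}{30 + \left(-33\right)^{2}} = \frac{-422 + \frac{1}{2}}{30 + 1089} = - \frac{843}{2 \cdot 1119} = \left(- \frac{843}{2}\right) \frac{1}{1119} = - \frac{281}{746}$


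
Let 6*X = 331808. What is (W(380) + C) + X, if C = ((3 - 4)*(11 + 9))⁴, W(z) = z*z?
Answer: 1079104/3 ≈ 3.5970e+5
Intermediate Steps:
X = 165904/3 (X = (⅙)*331808 = 165904/3 ≈ 55301.)
W(z) = z²
C = 160000 (C = (-1*20)⁴ = (-20)⁴ = 160000)
(W(380) + C) + X = (380² + 160000) + 165904/3 = (144400 + 160000) + 165904/3 = 304400 + 165904/3 = 1079104/3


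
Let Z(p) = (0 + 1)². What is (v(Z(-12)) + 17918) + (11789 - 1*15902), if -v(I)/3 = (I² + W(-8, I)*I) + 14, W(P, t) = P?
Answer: 13784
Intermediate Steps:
Z(p) = 1 (Z(p) = 1² = 1)
v(I) = -42 - 3*I² + 24*I (v(I) = -3*((I² - 8*I) + 14) = -3*(14 + I² - 8*I) = -42 - 3*I² + 24*I)
(v(Z(-12)) + 17918) + (11789 - 1*15902) = ((-42 - 3*1² + 24*1) + 17918) + (11789 - 1*15902) = ((-42 - 3*1 + 24) + 17918) + (11789 - 15902) = ((-42 - 3 + 24) + 17918) - 4113 = (-21 + 17918) - 4113 = 17897 - 4113 = 13784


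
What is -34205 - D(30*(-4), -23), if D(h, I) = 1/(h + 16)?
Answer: -3557319/104 ≈ -34205.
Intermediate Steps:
D(h, I) = 1/(16 + h)
-34205 - D(30*(-4), -23) = -34205 - 1/(16 + 30*(-4)) = -34205 - 1/(16 - 120) = -34205 - 1/(-104) = -34205 - 1*(-1/104) = -34205 + 1/104 = -3557319/104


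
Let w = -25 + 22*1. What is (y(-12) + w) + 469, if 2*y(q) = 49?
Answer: 981/2 ≈ 490.50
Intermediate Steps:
w = -3 (w = -25 + 22 = -3)
y(q) = 49/2 (y(q) = (½)*49 = 49/2)
(y(-12) + w) + 469 = (49/2 - 3) + 469 = 43/2 + 469 = 981/2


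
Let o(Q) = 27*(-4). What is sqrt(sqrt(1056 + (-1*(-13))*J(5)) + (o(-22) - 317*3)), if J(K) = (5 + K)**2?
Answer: sqrt(-1059 + 2*sqrt(589)) ≈ 31.788*I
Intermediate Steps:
o(Q) = -108
sqrt(sqrt(1056 + (-1*(-13))*J(5)) + (o(-22) - 317*3)) = sqrt(sqrt(1056 + (-1*(-13))*(5 + 5)**2) + (-108 - 317*3)) = sqrt(sqrt(1056 + 13*10**2) + (-108 - 1*951)) = sqrt(sqrt(1056 + 13*100) + (-108 - 951)) = sqrt(sqrt(1056 + 1300) - 1059) = sqrt(sqrt(2356) - 1059) = sqrt(2*sqrt(589) - 1059) = sqrt(-1059 + 2*sqrt(589))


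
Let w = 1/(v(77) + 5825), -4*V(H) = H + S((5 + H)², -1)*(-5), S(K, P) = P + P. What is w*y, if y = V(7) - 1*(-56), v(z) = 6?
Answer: 207/23324 ≈ 0.0088750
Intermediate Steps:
S(K, P) = 2*P
V(H) = -5/2 - H/4 (V(H) = -(H + (2*(-1))*(-5))/4 = -(H - 2*(-5))/4 = -(H + 10)/4 = -(10 + H)/4 = -5/2 - H/4)
y = 207/4 (y = (-5/2 - ¼*7) - 1*(-56) = (-5/2 - 7/4) + 56 = -17/4 + 56 = 207/4 ≈ 51.750)
w = 1/5831 (w = 1/(6 + 5825) = 1/5831 ≈ 0.00017150)
w*y = (1/5831)*(207/4) = 207/23324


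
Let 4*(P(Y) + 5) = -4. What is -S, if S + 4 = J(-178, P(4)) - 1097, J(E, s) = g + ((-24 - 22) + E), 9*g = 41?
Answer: 11884/9 ≈ 1320.4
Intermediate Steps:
g = 41/9 (g = (⅑)*41 = 41/9 ≈ 4.5556)
P(Y) = -6 (P(Y) = -5 + (¼)*(-4) = -5 - 1 = -6)
J(E, s) = -373/9 + E (J(E, s) = 41/9 + ((-24 - 22) + E) = 41/9 + (-46 + E) = -373/9 + E)
S = -11884/9 (S = -4 + ((-373/9 - 178) - 1097) = -4 + (-1975/9 - 1097) = -4 - 11848/9 = -11884/9 ≈ -1320.4)
-S = -1*(-11884/9) = 11884/9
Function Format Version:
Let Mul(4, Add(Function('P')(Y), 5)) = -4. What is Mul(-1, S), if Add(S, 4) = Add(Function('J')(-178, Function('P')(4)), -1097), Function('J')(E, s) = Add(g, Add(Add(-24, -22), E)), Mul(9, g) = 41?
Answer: Rational(11884, 9) ≈ 1320.4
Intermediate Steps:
g = Rational(41, 9) (g = Mul(Rational(1, 9), 41) = Rational(41, 9) ≈ 4.5556)
Function('P')(Y) = -6 (Function('P')(Y) = Add(-5, Mul(Rational(1, 4), -4)) = Add(-5, -1) = -6)
Function('J')(E, s) = Add(Rational(-373, 9), E) (Function('J')(E, s) = Add(Rational(41, 9), Add(Add(-24, -22), E)) = Add(Rational(41, 9), Add(-46, E)) = Add(Rational(-373, 9), E))
S = Rational(-11884, 9) (S = Add(-4, Add(Add(Rational(-373, 9), -178), -1097)) = Add(-4, Add(Rational(-1975, 9), -1097)) = Add(-4, Rational(-11848, 9)) = Rational(-11884, 9) ≈ -1320.4)
Mul(-1, S) = Mul(-1, Rational(-11884, 9)) = Rational(11884, 9)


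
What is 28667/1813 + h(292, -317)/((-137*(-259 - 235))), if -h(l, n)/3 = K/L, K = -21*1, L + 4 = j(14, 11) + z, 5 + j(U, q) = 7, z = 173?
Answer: 36862391985/2331304066 ≈ 15.812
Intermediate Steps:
j(U, q) = 2 (j(U, q) = -5 + 7 = 2)
L = 171 (L = -4 + (2 + 173) = -4 + 175 = 171)
K = -21
h(l, n) = 7/19 (h(l, n) = -(-63)/171 = -3*(-7/57) = 7/19)
28667/1813 + h(292, -317)/((-137*(-259 - 235))) = 28667/1813 + 7/(19*((-137*(-259 - 235)))) = 28667*(1/1813) + 7/(19*((-137*(-494)))) = 28667/1813 + (7/19)/67678 = 28667/1813 + (7/19)*(1/67678) = 28667/1813 + 7/1285882 = 36862391985/2331304066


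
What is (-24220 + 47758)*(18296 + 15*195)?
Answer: 499499898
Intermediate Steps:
(-24220 + 47758)*(18296 + 15*195) = 23538*(18296 + 2925) = 23538*21221 = 499499898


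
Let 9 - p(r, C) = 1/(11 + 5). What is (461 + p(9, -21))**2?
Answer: 56535361/256 ≈ 2.2084e+5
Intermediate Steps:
p(r, C) = 143/16 (p(r, C) = 9 - 1/(11 + 5) = 9 - 1/16 = 143/16)
(461 + p(9, -21))**2 = (461 + 143/16)**2 = (7519/16)**2 = 56535361/256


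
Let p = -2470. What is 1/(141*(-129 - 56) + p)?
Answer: -1/28555 ≈ -3.5020e-5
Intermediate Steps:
1/(141*(-129 - 56) + p) = 1/(141*(-129 - 56) - 2470) = 1/(141*(-185) - 2470) = 1/(-26085 - 2470) = 1/(-28555) = -1/28555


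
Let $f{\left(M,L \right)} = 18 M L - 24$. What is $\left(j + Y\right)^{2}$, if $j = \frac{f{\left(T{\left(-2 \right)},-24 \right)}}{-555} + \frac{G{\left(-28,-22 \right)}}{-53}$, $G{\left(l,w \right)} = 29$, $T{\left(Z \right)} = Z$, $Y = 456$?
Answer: $\frac{792411530625}{3845521} \approx 2.0606 \cdot 10^{5}$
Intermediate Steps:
$f{\left(M,L \right)} = -24 + 18 L M$ ($f{\left(M,L \right)} = 18 L M - 24 = -24 + 18 L M$)
$j = - \frac{4041}{1961}$ ($j = \frac{-24 + 18 \left(-24\right) \left(-2\right)}{-555} + \frac{29}{-53} = \left(-24 + 864\right) \left(- \frac{1}{555}\right) + 29 \left(- \frac{1}{53}\right) = 840 \left(- \frac{1}{555}\right) - \frac{29}{53} = - \frac{56}{37} - \frac{29}{53} = - \frac{4041}{1961} \approx -2.0607$)
$\left(j + Y\right)^{2} = \left(- \frac{4041}{1961} + 456\right)^{2} = \left(\frac{890175}{1961}\right)^{2} = \frac{792411530625}{3845521}$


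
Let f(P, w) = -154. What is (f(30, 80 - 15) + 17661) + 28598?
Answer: 46105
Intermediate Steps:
(f(30, 80 - 15) + 17661) + 28598 = (-154 + 17661) + 28598 = 17507 + 28598 = 46105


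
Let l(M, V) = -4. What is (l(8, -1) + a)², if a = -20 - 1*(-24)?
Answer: 0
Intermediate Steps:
a = 4 (a = -20 + 24 = 4)
(l(8, -1) + a)² = (-4 + 4)² = 0² = 0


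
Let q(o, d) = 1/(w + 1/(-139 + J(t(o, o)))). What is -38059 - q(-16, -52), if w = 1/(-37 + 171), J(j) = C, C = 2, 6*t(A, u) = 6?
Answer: -132535/3 ≈ -44178.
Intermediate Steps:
t(A, u) = 1 (t(A, u) = (1/6)*6 = 1)
J(j) = 2
w = 1/134 ≈ 0.0074627
q(o, d) = 18358/3 (q(o, d) = 1/(1/134 + 1/(-139 + 2)) = 1/(1/134 + 1/(-137)) = 1/(1/134 - 1/137) = 1/(3/18358) = 18358/3)
-38059 - q(-16, -52) = -38059 - 1*18358/3 = -38059 - 18358/3 = -132535/3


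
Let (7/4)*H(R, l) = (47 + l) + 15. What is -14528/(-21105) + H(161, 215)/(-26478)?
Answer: 21185098/31045455 ≈ 0.68239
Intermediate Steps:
H(R, l) = 248/7 + 4*l/7 (H(R, l) = 4*((47 + l) + 15)/7 = 4*(62 + l)/7 = 248/7 + 4*l/7)
-14528/(-21105) + H(161, 215)/(-26478) = -14528/(-21105) + (248/7 + (4/7)*215)/(-26478) = -14528*(-1/21105) + (248/7 + 860/7)*(-1/26478) = 14528/21105 + (1108/7)*(-1/26478) = 14528/21105 - 554/92673 = 21185098/31045455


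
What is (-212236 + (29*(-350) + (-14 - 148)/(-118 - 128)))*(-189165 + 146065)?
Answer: 392977136900/41 ≈ 9.5848e+9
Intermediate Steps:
(-212236 + (29*(-350) + (-14 - 148)/(-118 - 128)))*(-189165 + 146065) = (-212236 + (-10150 - 162/(-246)))*(-43100) = (-212236 + (-10150 - 162*(-1/246)))*(-43100) = (-212236 + (-10150 + 27/41))*(-43100) = (-212236 - 416123/41)*(-43100) = -9117799/41*(-43100) = 392977136900/41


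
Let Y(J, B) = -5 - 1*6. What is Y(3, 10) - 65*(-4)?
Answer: 249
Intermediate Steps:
Y(J, B) = -11 (Y(J, B) = -5 - 6 = -11)
Y(3, 10) - 65*(-4) = -11 - 65*(-4) = -11 + 260 = 249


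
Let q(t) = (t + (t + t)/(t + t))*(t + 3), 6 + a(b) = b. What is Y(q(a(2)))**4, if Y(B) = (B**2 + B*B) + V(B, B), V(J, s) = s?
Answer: 194481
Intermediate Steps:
a(b) = -6 + b
q(t) = (1 + t)*(3 + t) (q(t) = (t + (2*t)/((2*t)))*(3 + t) = (t + (2*t)*(1/(2*t)))*(3 + t) = (t + 1)*(3 + t) = (1 + t)*(3 + t))
Y(B) = B + 2*B**2 (Y(B) = (B**2 + B*B) + B = (B**2 + B**2) + B = 2*B**2 + B = B + 2*B**2)
Y(q(a(2)))**4 = ((3 + (-6 + 2)**2 + 4*(-6 + 2))*(1 + 2*(3 + (-6 + 2)**2 + 4*(-6 + 2))))**4 = ((3 + (-4)**2 + 4*(-4))*(1 + 2*(3 + (-4)**2 + 4*(-4))))**4 = ((3 + 16 - 16)*(1 + 2*(3 + 16 - 16)))**4 = (3*(1 + 2*3))**4 = (3*(1 + 6))**4 = (3*7)**4 = 21**4 = 194481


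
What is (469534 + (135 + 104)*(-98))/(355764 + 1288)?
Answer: 111528/89263 ≈ 1.2494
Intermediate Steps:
(469534 + (135 + 104)*(-98))/(355764 + 1288) = (469534 + 239*(-98))/357052 = (469534 - 23422)*(1/357052) = 446112*(1/357052) = 111528/89263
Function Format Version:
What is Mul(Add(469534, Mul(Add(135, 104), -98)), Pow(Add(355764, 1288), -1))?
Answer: Rational(111528, 89263) ≈ 1.2494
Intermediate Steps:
Mul(Add(469534, Mul(Add(135, 104), -98)), Pow(Add(355764, 1288), -1)) = Mul(Add(469534, Mul(239, -98)), Pow(357052, -1)) = Mul(Add(469534, -23422), Rational(1, 357052)) = Mul(446112, Rational(1, 357052)) = Rational(111528, 89263)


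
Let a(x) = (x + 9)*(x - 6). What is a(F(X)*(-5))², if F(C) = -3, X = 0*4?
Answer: 46656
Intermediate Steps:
X = 0
a(x) = (-6 + x)*(9 + x) (a(x) = (9 + x)*(-6 + x) = (-6 + x)*(9 + x))
a(F(X)*(-5))² = (-54 + (-3*(-5))² + 3*(-3*(-5)))² = (-54 + 15² + 3*15)² = (-54 + 225 + 45)² = 216² = 46656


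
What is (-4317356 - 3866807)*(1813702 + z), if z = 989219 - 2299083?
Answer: -4123492317594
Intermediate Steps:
z = -1309864
(-4317356 - 3866807)*(1813702 + z) = (-4317356 - 3866807)*(1813702 - 1309864) = -8184163*503838 = -4123492317594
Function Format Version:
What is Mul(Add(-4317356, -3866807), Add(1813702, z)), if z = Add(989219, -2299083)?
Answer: -4123492317594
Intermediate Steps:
z = -1309864
Mul(Add(-4317356, -3866807), Add(1813702, z)) = Mul(Add(-4317356, -3866807), Add(1813702, -1309864)) = Mul(-8184163, 503838) = -4123492317594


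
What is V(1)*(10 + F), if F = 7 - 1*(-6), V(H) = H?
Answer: 23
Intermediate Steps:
F = 13 (F = 7 + 6 = 13)
V(1)*(10 + F) = 1*(10 + 13) = 1*23 = 23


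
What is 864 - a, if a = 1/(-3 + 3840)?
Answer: 3315167/3837 ≈ 864.00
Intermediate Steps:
a = 1/3837 ≈ 0.00026062
864 - a = 864 - 1*1/3837 = 864 - 1/3837 = 3315167/3837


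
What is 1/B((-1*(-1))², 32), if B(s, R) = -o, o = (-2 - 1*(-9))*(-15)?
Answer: 1/105 ≈ 0.0095238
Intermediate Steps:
o = -105 (o = (-2 + 9)*(-15) = 7*(-15) = -105)
B(s, R) = 105 (B(s, R) = -1*(-105) = 105)
1/B((-1*(-1))², 32) = 1/105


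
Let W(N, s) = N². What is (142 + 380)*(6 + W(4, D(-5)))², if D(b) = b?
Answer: 252648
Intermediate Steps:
(142 + 380)*(6 + W(4, D(-5)))² = (142 + 380)*(6 + 4²)² = 522*(6 + 16)² = 522*22² = 522*484 = 252648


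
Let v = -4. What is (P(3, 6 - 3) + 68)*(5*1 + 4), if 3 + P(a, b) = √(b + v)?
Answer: 585 + 9*I ≈ 585.0 + 9.0*I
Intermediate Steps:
P(a, b) = -3 + √(-4 + b) (P(a, b) = -3 + √(b - 4) = -3 + √(-4 + b))
(P(3, 6 - 3) + 68)*(5*1 + 4) = ((-3 + √(-4 + (6 - 3))) + 68)*(5*1 + 4) = ((-3 + √(-4 + 3)) + 68)*(5 + 4) = ((-3 + √(-1)) + 68)*9 = ((-3 + I) + 68)*9 = (65 + I)*9 = 585 + 9*I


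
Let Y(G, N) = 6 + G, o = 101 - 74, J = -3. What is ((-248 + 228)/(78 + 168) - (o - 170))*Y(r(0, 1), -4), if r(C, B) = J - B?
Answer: 35158/123 ≈ 285.84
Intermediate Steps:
o = 27
r(C, B) = -3 - B
((-248 + 228)/(78 + 168) - (o - 170))*Y(r(0, 1), -4) = ((-248 + 228)/(78 + 168) - (27 - 170))*(6 + (-3 - 1*1)) = (-20/246 - 1*(-143))*(6 + (-3 - 1)) = (-20*1/246 + 143)*(6 - 4) = (-10/123 + 143)*2 = (17579/123)*2 = 35158/123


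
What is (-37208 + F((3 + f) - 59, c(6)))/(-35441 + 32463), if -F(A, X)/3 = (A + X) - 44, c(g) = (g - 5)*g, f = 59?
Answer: 37103/2978 ≈ 12.459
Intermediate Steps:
c(g) = g*(-5 + g) (c(g) = (-5 + g)*g = g*(-5 + g))
F(A, X) = 132 - 3*A - 3*X (F(A, X) = -3*((A + X) - 44) = -3*(-44 + A + X) = 132 - 3*A - 3*X)
(-37208 + F((3 + f) - 59, c(6)))/(-35441 + 32463) = (-37208 + (132 - 3*((3 + 59) - 59) - 18*(-5 + 6)))/(-35441 + 32463) = (-37208 + (132 - 3*(62 - 59) - 18))/(-2978) = (-37208 + (132 - 3*3 - 3*6))*(-1/2978) = (-37208 + (132 - 9 - 18))*(-1/2978) = (-37208 + 105)*(-1/2978) = -37103*(-1/2978) = 37103/2978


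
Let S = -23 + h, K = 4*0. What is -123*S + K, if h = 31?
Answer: -984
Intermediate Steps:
K = 0
S = 8 (S = -23 + 31 = 8)
-123*S + K = -123*8 + 0 = -984 + 0 = -984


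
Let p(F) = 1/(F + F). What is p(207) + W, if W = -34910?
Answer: -14452739/414 ≈ -34910.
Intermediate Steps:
p(F) = 1/(2*F)
p(207) + W = (1/2)/207 - 34910 = (1/2)*(1/207) - 34910 = 1/414 - 34910 = -14452739/414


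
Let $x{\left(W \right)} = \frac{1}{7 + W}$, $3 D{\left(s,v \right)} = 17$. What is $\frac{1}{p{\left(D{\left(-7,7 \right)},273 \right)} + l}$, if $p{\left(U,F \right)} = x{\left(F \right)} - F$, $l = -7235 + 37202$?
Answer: $\frac{280}{8314321} \approx 3.3677 \cdot 10^{-5}$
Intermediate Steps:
$D{\left(s,v \right)} = \frac{17}{3}$ ($D{\left(s,v \right)} = \frac{1}{3} \cdot 17 = \frac{17}{3}$)
$l = 29967$
$p{\left(U,F \right)} = \frac{1}{7 + F} - F$
$\frac{1}{p{\left(D{\left(-7,7 \right)},273 \right)} + l} = \frac{1}{\frac{1 - 273 \left(7 + 273\right)}{7 + 273} + 29967} = \frac{1}{\frac{1 - 273 \cdot 280}{280} + 29967} = \frac{1}{\frac{1 - 76440}{280} + 29967} = \frac{1}{\frac{1}{280} \left(-76439\right) + 29967} = \frac{1}{- \frac{76439}{280} + 29967} = \frac{1}{\frac{8314321}{280}} = \frac{280}{8314321}$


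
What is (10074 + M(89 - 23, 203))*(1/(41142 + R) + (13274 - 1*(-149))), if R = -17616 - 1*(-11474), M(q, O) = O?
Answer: 4828185995277/35000 ≈ 1.3795e+8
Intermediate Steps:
R = -6142 (R = -17616 + 11474 = -6142)
(10074 + M(89 - 23, 203))*(1/(41142 + R) + (13274 - 1*(-149))) = (10074 + 203)*(1/(41142 - 6142) + (13274 - 1*(-149))) = 10277*(1/35000 + (13274 + 149)) = 10277*(1/35000 + 13423) = 10277*(469805001/35000) = 4828185995277/35000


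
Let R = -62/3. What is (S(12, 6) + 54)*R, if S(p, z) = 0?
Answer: -1116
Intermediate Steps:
R = -62/3 (R = -62*⅓ = -62/3 ≈ -20.667)
(S(12, 6) + 54)*R = (0 + 54)*(-62/3) = 54*(-62/3) = -1116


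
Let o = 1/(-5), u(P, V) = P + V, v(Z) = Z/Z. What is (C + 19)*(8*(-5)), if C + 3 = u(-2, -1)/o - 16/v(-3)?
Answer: -600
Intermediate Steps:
v(Z) = 1
o = -⅕ ≈ -0.20000
C = -4 (C = -3 + ((-2 - 1)/(-⅕) - 16/1) = -3 + (-3*(-5) - 16*1) = -3 + (15 - 16) = -3 - 1 = -4)
(C + 19)*(8*(-5)) = (-4 + 19)*(8*(-5)) = 15*(-40) = -600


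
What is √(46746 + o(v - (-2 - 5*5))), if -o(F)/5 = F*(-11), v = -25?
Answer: 2*√11714 ≈ 216.46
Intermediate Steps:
o(F) = 55*F (o(F) = -5*F*(-11) = -(-55)*F = 55*F)
√(46746 + o(v - (-2 - 5*5))) = √(46746 + 55*(-25 - (-2 - 5*5))) = √(46746 + 55*(-25 - (-2 - 25))) = √(46746 + 55*(-25 - 1*(-27))) = √(46746 + 55*(-25 + 27)) = √(46746 + 55*2) = √(46746 + 110) = √46856 = 2*√11714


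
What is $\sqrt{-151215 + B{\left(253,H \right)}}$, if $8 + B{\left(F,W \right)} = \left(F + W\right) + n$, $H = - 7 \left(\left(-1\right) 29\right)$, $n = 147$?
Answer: $2 i \sqrt{37655} \approx 388.1 i$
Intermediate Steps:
$H = 203$ ($H = \left(-7\right) \left(-29\right) = 203$)
$B{\left(F,W \right)} = 139 + F + W$ ($B{\left(F,W \right)} = -8 + \left(\left(F + W\right) + 147\right) = -8 + \left(147 + F + W\right) = 139 + F + W$)
$\sqrt{-151215 + B{\left(253,H \right)}} = \sqrt{-151215 + \left(139 + 253 + 203\right)} = \sqrt{-151215 + 595} = \sqrt{-150620} = 2 i \sqrt{37655}$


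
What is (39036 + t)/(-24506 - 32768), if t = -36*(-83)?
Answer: -21012/28637 ≈ -0.73374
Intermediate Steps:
t = 2988
(39036 + t)/(-24506 - 32768) = (39036 + 2988)/(-24506 - 32768) = 42024/(-57274) = 42024*(-1/57274) = -21012/28637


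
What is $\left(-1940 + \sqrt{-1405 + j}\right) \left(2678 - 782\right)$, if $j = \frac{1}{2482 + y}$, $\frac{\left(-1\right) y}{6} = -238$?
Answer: $-3678240 + \frac{948 i \sqrt{21479776590}}{1955} \approx -3.6782 \cdot 10^{6} + 71068.0 i$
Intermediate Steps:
$y = 1428$ ($y = \left(-6\right) \left(-238\right) = 1428$)
$j = \frac{1}{3910}$ ($j = \frac{1}{2482 + 1428} = \frac{1}{3910} \approx 0.00025575$)
$\left(-1940 + \sqrt{-1405 + j}\right) \left(2678 - 782\right) = \left(-1940 + \sqrt{-1405 + \frac{1}{3910}}\right) \left(2678 - 782\right) = \left(-1940 + \sqrt{- \frac{5493549}{3910}}\right) 1896 = \left(-1940 + \frac{i \sqrt{21479776590}}{3910}\right) 1896 = -3678240 + \frac{948 i \sqrt{21479776590}}{1955}$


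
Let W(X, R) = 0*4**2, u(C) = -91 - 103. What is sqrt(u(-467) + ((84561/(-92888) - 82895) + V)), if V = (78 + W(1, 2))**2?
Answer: I*sqrt(166105224373222)/46444 ≈ 277.5*I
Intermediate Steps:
u(C) = -194
W(X, R) = 0 (W(X, R) = 0*16 = 0)
V = 6084 (V = (78 + 0)**2 = 78**2 = 6084)
sqrt(u(-467) + ((84561/(-92888) - 82895) + V)) = sqrt(-194 + ((84561/(-92888) - 82895) + 6084)) = sqrt(-194 + ((84561*(-1/92888) - 82895) + 6084)) = sqrt(-194 + ((-84561/92888 - 82895) + 6084)) = sqrt(-194 + (-7700035321/92888 + 6084)) = sqrt(-194 - 7134904729/92888) = sqrt(-7152925001/92888) = I*sqrt(166105224373222)/46444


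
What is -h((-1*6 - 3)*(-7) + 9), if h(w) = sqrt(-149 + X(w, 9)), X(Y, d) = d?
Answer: -2*I*sqrt(35) ≈ -11.832*I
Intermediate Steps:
h(w) = 2*I*sqrt(35) (h(w) = sqrt(-149 + 9) = sqrt(-140) = 2*I*sqrt(35))
-h((-1*6 - 3)*(-7) + 9) = -2*I*sqrt(35)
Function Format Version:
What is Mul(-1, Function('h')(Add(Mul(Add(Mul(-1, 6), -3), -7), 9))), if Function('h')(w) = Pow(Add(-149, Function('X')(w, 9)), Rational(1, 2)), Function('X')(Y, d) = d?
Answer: Mul(-2, I, Pow(35, Rational(1, 2))) ≈ Mul(-11.832, I)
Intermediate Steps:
Function('h')(w) = Mul(2, I, Pow(35, Rational(1, 2))) (Function('h')(w) = Pow(Add(-149, 9), Rational(1, 2)) = Pow(-140, Rational(1, 2)) = Mul(2, I, Pow(35, Rational(1, 2))))
Mul(-1, Function('h')(Add(Mul(Add(Mul(-1, 6), -3), -7), 9))) = Mul(-1, Mul(2, I, Pow(35, Rational(1, 2)))) = Mul(-2, I, Pow(35, Rational(1, 2)))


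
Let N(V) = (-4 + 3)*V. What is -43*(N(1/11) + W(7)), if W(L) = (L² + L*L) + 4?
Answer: -48203/11 ≈ -4382.1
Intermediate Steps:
N(V) = -V
W(L) = 4 + 2*L² (W(L) = (L² + L²) + 4 = 2*L² + 4 = 4 + 2*L²)
-43*(N(1/11) + W(7)) = -43*(-1/11 + (4 + 2*7²)) = -43*(-1*1/11 + (4 + 2*49)) = -43*(-1/11 + (4 + 98)) = -43*(-1/11 + 102) = -43*1121/11 = -48203/11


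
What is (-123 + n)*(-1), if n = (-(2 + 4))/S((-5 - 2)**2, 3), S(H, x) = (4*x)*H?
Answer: 12055/98 ≈ 123.01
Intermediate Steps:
S(H, x) = 4*H*x
n = -1/98 (n = (-(2 + 4))/((4*(-5 - 2)**2*3)) = (-1*6)/((4*(-7)**2*3)) = -6/(4*49*3) = -6/588 = (1/588)*(-6) = -1/98 ≈ -0.010204)
(-123 + n)*(-1) = (-123 - 1/98)*(-1) = -12055/98*(-1) = 12055/98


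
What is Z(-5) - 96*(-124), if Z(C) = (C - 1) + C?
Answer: 11893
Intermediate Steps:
Z(C) = -1 + 2*C (Z(C) = (-1 + C) + C = -1 + 2*C)
Z(-5) - 96*(-124) = (-1 + 2*(-5)) - 96*(-124) = (-1 - 10) + 11904 = -11 + 11904 = 11893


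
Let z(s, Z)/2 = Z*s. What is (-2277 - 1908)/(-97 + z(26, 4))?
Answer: -1395/37 ≈ -37.703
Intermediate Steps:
z(s, Z) = 2*Z*s (z(s, Z) = 2*(Z*s) = 2*Z*s)
(-2277 - 1908)/(-97 + z(26, 4)) = (-2277 - 1908)/(-97 + 2*4*26) = -4185/(-97 + 208) = -4185/111 = -4185*1/111 = -1395/37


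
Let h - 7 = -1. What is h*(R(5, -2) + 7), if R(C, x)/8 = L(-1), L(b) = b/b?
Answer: 90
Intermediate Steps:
L(b) = 1
R(C, x) = 8 (R(C, x) = 8*1 = 8)
h = 6 (h = 7 - 1 = 6)
h*(R(5, -2) + 7) = 6*(8 + 7) = 6*15 = 90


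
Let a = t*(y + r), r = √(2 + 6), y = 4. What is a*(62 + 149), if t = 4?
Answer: 3376 + 1688*√2 ≈ 5763.2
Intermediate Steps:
r = 2*√2 (r = √8 = 2*√2 ≈ 2.8284)
a = 16 + 8*√2 (a = 4*(4 + 2*√2) = 16 + 8*√2 ≈ 27.314)
a*(62 + 149) = (16 + 8*√2)*(62 + 149) = (16 + 8*√2)*211 = 3376 + 1688*√2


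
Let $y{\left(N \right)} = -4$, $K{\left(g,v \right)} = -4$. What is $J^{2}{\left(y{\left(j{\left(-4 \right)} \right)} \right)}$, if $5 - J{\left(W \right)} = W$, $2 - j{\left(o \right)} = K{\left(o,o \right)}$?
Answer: $81$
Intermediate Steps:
$j{\left(o \right)} = 6$ ($j{\left(o \right)} = 2 - -4 = 2 + 4 = 6$)
$J{\left(W \right)} = 5 - W$
$J^{2}{\left(y{\left(j{\left(-4 \right)} \right)} \right)} = \left(5 - -4\right)^{2} = \left(5 + 4\right)^{2} = 9^{2} = 81$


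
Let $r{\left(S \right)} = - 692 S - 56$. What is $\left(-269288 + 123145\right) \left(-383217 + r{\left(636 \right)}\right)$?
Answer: $120331954055$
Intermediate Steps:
$r{\left(S \right)} = -56 - 692 S$
$\left(-269288 + 123145\right) \left(-383217 + r{\left(636 \right)}\right) = \left(-269288 + 123145\right) \left(-383217 - 440168\right) = - 146143 \left(-383217 - 440168\right) = \left(-146143\right) \left(-823385\right) = 120331954055$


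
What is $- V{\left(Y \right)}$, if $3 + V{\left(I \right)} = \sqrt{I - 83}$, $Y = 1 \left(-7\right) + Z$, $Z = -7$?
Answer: $3 - i \sqrt{97} \approx 3.0 - 9.8489 i$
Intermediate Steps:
$Y = -14$ ($Y = 1 \left(-7\right) - 7 = -7 - 7 = -14$)
$V{\left(I \right)} = -3 + \sqrt{-83 + I}$ ($V{\left(I \right)} = -3 + \sqrt{I - 83} = -3 + \sqrt{-83 + I}$)
$- V{\left(Y \right)} = - (-3 + \sqrt{-83 - 14}) = - (-3 + \sqrt{-97}) = - (-3 + i \sqrt{97}) = 3 - i \sqrt{97}$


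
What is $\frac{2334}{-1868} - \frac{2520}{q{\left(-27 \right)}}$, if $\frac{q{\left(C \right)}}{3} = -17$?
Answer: $\frac{764721}{15878} \approx 48.162$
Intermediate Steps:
$q{\left(C \right)} = -51$ ($q{\left(C \right)} = 3 \left(-17\right) = -51$)
$\frac{2334}{-1868} - \frac{2520}{q{\left(-27 \right)}} = \frac{2334}{-1868} - \frac{2520}{-51} = 2334 \left(- \frac{1}{1868}\right) - - \frac{840}{17} = - \frac{1167}{934} + \frac{840}{17} = \frac{764721}{15878}$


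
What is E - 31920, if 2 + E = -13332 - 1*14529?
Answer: -59783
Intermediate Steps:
E = -27863 (E = -2 + (-13332 - 1*14529) = -2 + (-13332 - 14529) = -2 - 27861 = -27863)
E - 31920 = -27863 - 31920 = -59783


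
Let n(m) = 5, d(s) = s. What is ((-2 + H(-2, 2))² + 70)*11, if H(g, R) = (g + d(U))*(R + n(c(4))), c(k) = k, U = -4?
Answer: 22066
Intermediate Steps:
H(g, R) = (-4 + g)*(5 + R) (H(g, R) = (g - 4)*(R + 5) = (-4 + g)*(5 + R))
((-2 + H(-2, 2))² + 70)*11 = ((-2 + (-20 - 4*2 + 5*(-2) + 2*(-2)))² + 70)*11 = ((-2 + (-20 - 8 - 10 - 4))² + 70)*11 = ((-2 - 42)² + 70)*11 = ((-44)² + 70)*11 = (1936 + 70)*11 = 2006*11 = 22066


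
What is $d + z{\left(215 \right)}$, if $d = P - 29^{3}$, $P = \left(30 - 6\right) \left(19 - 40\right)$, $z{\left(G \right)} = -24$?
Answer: $-24917$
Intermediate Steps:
$P = -504$ ($P = 24 \left(-21\right) = -504$)
$d = -24893$ ($d = -504 - 29^{3} = -504 - 24389 = -24893$)
$d + z{\left(215 \right)} = -24893 - 24 = -24917$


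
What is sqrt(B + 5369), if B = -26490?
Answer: I*sqrt(21121) ≈ 145.33*I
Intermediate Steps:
sqrt(B + 5369) = sqrt(-26490 + 5369) = sqrt(-21121) = I*sqrt(21121)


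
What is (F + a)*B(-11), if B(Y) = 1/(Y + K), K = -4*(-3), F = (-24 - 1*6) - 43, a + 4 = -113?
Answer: -190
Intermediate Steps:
a = -117 (a = -4 - 113 = -117)
F = -73 (F = (-24 - 6) - 43 = -30 - 43 = -73)
K = 12
B(Y) = 1/(12 + Y) (B(Y) = 1/(Y + 12) = 1/(12 + Y))
(F + a)*B(-11) = (-73 - 117)/(12 - 11) = -190/1 = -190*1 = -190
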